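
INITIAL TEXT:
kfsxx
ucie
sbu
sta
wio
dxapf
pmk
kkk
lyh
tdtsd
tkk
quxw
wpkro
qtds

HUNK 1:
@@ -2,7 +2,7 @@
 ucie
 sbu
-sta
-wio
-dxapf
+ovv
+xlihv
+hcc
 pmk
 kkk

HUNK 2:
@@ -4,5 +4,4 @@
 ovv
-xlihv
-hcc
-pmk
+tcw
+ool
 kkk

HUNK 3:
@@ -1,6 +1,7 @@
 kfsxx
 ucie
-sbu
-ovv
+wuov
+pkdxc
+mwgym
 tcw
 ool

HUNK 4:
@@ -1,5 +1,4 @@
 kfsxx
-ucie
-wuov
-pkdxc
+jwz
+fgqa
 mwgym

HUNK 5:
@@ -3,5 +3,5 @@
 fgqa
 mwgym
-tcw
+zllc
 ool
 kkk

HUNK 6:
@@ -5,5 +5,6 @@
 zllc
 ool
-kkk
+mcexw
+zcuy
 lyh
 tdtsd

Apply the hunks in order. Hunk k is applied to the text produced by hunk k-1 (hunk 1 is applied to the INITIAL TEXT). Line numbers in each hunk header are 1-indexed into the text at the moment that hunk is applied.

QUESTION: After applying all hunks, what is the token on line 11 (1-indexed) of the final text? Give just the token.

Answer: tkk

Derivation:
Hunk 1: at line 2 remove [sta,wio,dxapf] add [ovv,xlihv,hcc] -> 14 lines: kfsxx ucie sbu ovv xlihv hcc pmk kkk lyh tdtsd tkk quxw wpkro qtds
Hunk 2: at line 4 remove [xlihv,hcc,pmk] add [tcw,ool] -> 13 lines: kfsxx ucie sbu ovv tcw ool kkk lyh tdtsd tkk quxw wpkro qtds
Hunk 3: at line 1 remove [sbu,ovv] add [wuov,pkdxc,mwgym] -> 14 lines: kfsxx ucie wuov pkdxc mwgym tcw ool kkk lyh tdtsd tkk quxw wpkro qtds
Hunk 4: at line 1 remove [ucie,wuov,pkdxc] add [jwz,fgqa] -> 13 lines: kfsxx jwz fgqa mwgym tcw ool kkk lyh tdtsd tkk quxw wpkro qtds
Hunk 5: at line 3 remove [tcw] add [zllc] -> 13 lines: kfsxx jwz fgqa mwgym zllc ool kkk lyh tdtsd tkk quxw wpkro qtds
Hunk 6: at line 5 remove [kkk] add [mcexw,zcuy] -> 14 lines: kfsxx jwz fgqa mwgym zllc ool mcexw zcuy lyh tdtsd tkk quxw wpkro qtds
Final line 11: tkk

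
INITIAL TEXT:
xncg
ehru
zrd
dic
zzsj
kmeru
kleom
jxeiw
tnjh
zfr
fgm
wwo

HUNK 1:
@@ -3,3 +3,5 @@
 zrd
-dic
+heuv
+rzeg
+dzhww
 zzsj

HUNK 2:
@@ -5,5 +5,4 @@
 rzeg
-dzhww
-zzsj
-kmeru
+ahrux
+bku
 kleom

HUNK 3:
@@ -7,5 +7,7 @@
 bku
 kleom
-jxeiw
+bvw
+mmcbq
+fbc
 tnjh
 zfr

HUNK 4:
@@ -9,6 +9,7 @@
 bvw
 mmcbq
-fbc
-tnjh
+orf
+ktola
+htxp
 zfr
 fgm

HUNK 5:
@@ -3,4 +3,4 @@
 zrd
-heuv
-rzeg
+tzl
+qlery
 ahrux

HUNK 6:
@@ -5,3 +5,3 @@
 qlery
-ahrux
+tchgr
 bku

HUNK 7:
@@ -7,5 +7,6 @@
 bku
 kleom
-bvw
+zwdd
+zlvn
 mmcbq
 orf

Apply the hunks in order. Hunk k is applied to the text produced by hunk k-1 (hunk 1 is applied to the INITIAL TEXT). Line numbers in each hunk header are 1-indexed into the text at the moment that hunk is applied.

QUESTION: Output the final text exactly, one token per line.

Answer: xncg
ehru
zrd
tzl
qlery
tchgr
bku
kleom
zwdd
zlvn
mmcbq
orf
ktola
htxp
zfr
fgm
wwo

Derivation:
Hunk 1: at line 3 remove [dic] add [heuv,rzeg,dzhww] -> 14 lines: xncg ehru zrd heuv rzeg dzhww zzsj kmeru kleom jxeiw tnjh zfr fgm wwo
Hunk 2: at line 5 remove [dzhww,zzsj,kmeru] add [ahrux,bku] -> 13 lines: xncg ehru zrd heuv rzeg ahrux bku kleom jxeiw tnjh zfr fgm wwo
Hunk 3: at line 7 remove [jxeiw] add [bvw,mmcbq,fbc] -> 15 lines: xncg ehru zrd heuv rzeg ahrux bku kleom bvw mmcbq fbc tnjh zfr fgm wwo
Hunk 4: at line 9 remove [fbc,tnjh] add [orf,ktola,htxp] -> 16 lines: xncg ehru zrd heuv rzeg ahrux bku kleom bvw mmcbq orf ktola htxp zfr fgm wwo
Hunk 5: at line 3 remove [heuv,rzeg] add [tzl,qlery] -> 16 lines: xncg ehru zrd tzl qlery ahrux bku kleom bvw mmcbq orf ktola htxp zfr fgm wwo
Hunk 6: at line 5 remove [ahrux] add [tchgr] -> 16 lines: xncg ehru zrd tzl qlery tchgr bku kleom bvw mmcbq orf ktola htxp zfr fgm wwo
Hunk 7: at line 7 remove [bvw] add [zwdd,zlvn] -> 17 lines: xncg ehru zrd tzl qlery tchgr bku kleom zwdd zlvn mmcbq orf ktola htxp zfr fgm wwo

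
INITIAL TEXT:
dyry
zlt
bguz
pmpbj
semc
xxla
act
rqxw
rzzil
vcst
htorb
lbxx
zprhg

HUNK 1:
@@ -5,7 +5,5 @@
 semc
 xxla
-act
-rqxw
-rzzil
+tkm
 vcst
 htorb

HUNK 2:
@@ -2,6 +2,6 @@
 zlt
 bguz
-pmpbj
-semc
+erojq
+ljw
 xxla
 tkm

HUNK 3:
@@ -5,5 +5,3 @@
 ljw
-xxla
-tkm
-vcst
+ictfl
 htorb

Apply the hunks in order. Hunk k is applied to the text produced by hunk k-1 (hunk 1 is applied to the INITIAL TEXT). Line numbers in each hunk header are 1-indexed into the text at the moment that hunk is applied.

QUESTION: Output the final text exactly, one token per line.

Answer: dyry
zlt
bguz
erojq
ljw
ictfl
htorb
lbxx
zprhg

Derivation:
Hunk 1: at line 5 remove [act,rqxw,rzzil] add [tkm] -> 11 lines: dyry zlt bguz pmpbj semc xxla tkm vcst htorb lbxx zprhg
Hunk 2: at line 2 remove [pmpbj,semc] add [erojq,ljw] -> 11 lines: dyry zlt bguz erojq ljw xxla tkm vcst htorb lbxx zprhg
Hunk 3: at line 5 remove [xxla,tkm,vcst] add [ictfl] -> 9 lines: dyry zlt bguz erojq ljw ictfl htorb lbxx zprhg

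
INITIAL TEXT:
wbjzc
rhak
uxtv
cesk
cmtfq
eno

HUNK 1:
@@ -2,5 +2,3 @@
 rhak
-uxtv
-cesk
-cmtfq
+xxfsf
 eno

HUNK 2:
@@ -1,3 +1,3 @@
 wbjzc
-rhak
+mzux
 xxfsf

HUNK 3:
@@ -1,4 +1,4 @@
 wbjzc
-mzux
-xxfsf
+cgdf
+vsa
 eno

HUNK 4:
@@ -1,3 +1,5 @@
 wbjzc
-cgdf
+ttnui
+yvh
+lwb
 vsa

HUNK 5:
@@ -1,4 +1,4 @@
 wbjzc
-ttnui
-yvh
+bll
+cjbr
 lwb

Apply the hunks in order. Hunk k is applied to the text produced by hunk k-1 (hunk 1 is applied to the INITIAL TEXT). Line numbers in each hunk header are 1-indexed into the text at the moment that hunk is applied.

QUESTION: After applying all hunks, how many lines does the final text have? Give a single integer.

Answer: 6

Derivation:
Hunk 1: at line 2 remove [uxtv,cesk,cmtfq] add [xxfsf] -> 4 lines: wbjzc rhak xxfsf eno
Hunk 2: at line 1 remove [rhak] add [mzux] -> 4 lines: wbjzc mzux xxfsf eno
Hunk 3: at line 1 remove [mzux,xxfsf] add [cgdf,vsa] -> 4 lines: wbjzc cgdf vsa eno
Hunk 4: at line 1 remove [cgdf] add [ttnui,yvh,lwb] -> 6 lines: wbjzc ttnui yvh lwb vsa eno
Hunk 5: at line 1 remove [ttnui,yvh] add [bll,cjbr] -> 6 lines: wbjzc bll cjbr lwb vsa eno
Final line count: 6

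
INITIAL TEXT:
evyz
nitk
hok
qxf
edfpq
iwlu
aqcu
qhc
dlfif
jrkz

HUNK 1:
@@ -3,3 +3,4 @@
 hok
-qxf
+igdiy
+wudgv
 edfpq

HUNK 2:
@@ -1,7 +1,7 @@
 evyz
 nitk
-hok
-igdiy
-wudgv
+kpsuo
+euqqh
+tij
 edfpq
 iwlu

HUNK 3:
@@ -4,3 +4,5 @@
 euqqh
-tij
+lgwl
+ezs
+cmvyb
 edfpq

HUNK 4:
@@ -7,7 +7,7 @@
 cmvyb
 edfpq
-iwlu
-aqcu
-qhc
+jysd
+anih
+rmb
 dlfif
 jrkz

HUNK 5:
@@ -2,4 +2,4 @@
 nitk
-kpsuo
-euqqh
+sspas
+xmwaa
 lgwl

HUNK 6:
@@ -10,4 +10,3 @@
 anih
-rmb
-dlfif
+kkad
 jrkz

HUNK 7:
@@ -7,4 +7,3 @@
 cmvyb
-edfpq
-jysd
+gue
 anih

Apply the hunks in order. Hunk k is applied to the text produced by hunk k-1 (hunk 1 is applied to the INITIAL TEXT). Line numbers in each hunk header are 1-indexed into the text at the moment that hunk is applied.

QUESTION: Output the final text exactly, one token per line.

Answer: evyz
nitk
sspas
xmwaa
lgwl
ezs
cmvyb
gue
anih
kkad
jrkz

Derivation:
Hunk 1: at line 3 remove [qxf] add [igdiy,wudgv] -> 11 lines: evyz nitk hok igdiy wudgv edfpq iwlu aqcu qhc dlfif jrkz
Hunk 2: at line 1 remove [hok,igdiy,wudgv] add [kpsuo,euqqh,tij] -> 11 lines: evyz nitk kpsuo euqqh tij edfpq iwlu aqcu qhc dlfif jrkz
Hunk 3: at line 4 remove [tij] add [lgwl,ezs,cmvyb] -> 13 lines: evyz nitk kpsuo euqqh lgwl ezs cmvyb edfpq iwlu aqcu qhc dlfif jrkz
Hunk 4: at line 7 remove [iwlu,aqcu,qhc] add [jysd,anih,rmb] -> 13 lines: evyz nitk kpsuo euqqh lgwl ezs cmvyb edfpq jysd anih rmb dlfif jrkz
Hunk 5: at line 2 remove [kpsuo,euqqh] add [sspas,xmwaa] -> 13 lines: evyz nitk sspas xmwaa lgwl ezs cmvyb edfpq jysd anih rmb dlfif jrkz
Hunk 6: at line 10 remove [rmb,dlfif] add [kkad] -> 12 lines: evyz nitk sspas xmwaa lgwl ezs cmvyb edfpq jysd anih kkad jrkz
Hunk 7: at line 7 remove [edfpq,jysd] add [gue] -> 11 lines: evyz nitk sspas xmwaa lgwl ezs cmvyb gue anih kkad jrkz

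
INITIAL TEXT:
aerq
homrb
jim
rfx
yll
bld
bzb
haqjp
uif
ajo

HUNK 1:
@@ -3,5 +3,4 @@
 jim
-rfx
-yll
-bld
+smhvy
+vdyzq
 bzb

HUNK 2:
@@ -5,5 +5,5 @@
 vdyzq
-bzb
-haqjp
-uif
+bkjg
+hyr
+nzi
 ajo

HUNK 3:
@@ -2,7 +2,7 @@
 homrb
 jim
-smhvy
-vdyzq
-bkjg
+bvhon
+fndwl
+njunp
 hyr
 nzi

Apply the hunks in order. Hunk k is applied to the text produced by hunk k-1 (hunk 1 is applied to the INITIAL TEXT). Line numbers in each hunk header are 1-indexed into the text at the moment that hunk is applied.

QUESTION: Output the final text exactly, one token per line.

Hunk 1: at line 3 remove [rfx,yll,bld] add [smhvy,vdyzq] -> 9 lines: aerq homrb jim smhvy vdyzq bzb haqjp uif ajo
Hunk 2: at line 5 remove [bzb,haqjp,uif] add [bkjg,hyr,nzi] -> 9 lines: aerq homrb jim smhvy vdyzq bkjg hyr nzi ajo
Hunk 3: at line 2 remove [smhvy,vdyzq,bkjg] add [bvhon,fndwl,njunp] -> 9 lines: aerq homrb jim bvhon fndwl njunp hyr nzi ajo

Answer: aerq
homrb
jim
bvhon
fndwl
njunp
hyr
nzi
ajo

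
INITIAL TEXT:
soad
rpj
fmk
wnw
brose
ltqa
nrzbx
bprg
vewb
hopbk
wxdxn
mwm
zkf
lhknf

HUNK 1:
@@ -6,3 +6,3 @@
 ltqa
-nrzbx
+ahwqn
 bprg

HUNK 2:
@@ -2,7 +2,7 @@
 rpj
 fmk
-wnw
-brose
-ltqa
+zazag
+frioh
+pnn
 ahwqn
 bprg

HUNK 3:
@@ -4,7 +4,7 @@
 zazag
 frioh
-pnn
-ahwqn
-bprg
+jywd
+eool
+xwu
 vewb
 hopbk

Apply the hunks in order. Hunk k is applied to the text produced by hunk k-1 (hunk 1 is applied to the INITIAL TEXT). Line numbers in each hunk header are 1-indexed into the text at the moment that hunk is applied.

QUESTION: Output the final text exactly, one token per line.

Hunk 1: at line 6 remove [nrzbx] add [ahwqn] -> 14 lines: soad rpj fmk wnw brose ltqa ahwqn bprg vewb hopbk wxdxn mwm zkf lhknf
Hunk 2: at line 2 remove [wnw,brose,ltqa] add [zazag,frioh,pnn] -> 14 lines: soad rpj fmk zazag frioh pnn ahwqn bprg vewb hopbk wxdxn mwm zkf lhknf
Hunk 3: at line 4 remove [pnn,ahwqn,bprg] add [jywd,eool,xwu] -> 14 lines: soad rpj fmk zazag frioh jywd eool xwu vewb hopbk wxdxn mwm zkf lhknf

Answer: soad
rpj
fmk
zazag
frioh
jywd
eool
xwu
vewb
hopbk
wxdxn
mwm
zkf
lhknf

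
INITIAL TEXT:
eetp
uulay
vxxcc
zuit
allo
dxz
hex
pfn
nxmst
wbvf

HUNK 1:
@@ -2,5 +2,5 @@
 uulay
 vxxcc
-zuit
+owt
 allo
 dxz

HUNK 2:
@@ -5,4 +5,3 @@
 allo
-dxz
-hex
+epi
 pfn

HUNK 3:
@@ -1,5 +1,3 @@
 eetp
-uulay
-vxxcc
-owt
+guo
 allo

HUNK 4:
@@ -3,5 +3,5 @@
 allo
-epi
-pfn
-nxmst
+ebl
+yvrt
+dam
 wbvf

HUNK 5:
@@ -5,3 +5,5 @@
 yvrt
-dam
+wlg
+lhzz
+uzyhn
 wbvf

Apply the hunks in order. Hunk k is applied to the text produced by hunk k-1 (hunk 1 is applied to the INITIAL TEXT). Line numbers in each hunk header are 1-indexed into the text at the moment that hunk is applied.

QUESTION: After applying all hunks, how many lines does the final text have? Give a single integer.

Hunk 1: at line 2 remove [zuit] add [owt] -> 10 lines: eetp uulay vxxcc owt allo dxz hex pfn nxmst wbvf
Hunk 2: at line 5 remove [dxz,hex] add [epi] -> 9 lines: eetp uulay vxxcc owt allo epi pfn nxmst wbvf
Hunk 3: at line 1 remove [uulay,vxxcc,owt] add [guo] -> 7 lines: eetp guo allo epi pfn nxmst wbvf
Hunk 4: at line 3 remove [epi,pfn,nxmst] add [ebl,yvrt,dam] -> 7 lines: eetp guo allo ebl yvrt dam wbvf
Hunk 5: at line 5 remove [dam] add [wlg,lhzz,uzyhn] -> 9 lines: eetp guo allo ebl yvrt wlg lhzz uzyhn wbvf
Final line count: 9

Answer: 9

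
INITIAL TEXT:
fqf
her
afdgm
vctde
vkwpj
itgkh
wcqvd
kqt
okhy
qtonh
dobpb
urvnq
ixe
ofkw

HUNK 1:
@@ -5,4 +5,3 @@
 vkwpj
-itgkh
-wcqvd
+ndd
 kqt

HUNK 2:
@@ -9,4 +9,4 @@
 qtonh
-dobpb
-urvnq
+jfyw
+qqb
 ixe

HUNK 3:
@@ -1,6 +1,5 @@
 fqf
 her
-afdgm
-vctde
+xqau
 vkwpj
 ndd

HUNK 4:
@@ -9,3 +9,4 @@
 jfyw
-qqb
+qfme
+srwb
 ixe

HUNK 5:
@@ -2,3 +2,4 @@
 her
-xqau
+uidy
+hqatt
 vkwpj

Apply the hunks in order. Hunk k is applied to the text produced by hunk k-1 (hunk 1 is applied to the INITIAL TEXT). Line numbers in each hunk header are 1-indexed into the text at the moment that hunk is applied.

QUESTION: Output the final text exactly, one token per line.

Answer: fqf
her
uidy
hqatt
vkwpj
ndd
kqt
okhy
qtonh
jfyw
qfme
srwb
ixe
ofkw

Derivation:
Hunk 1: at line 5 remove [itgkh,wcqvd] add [ndd] -> 13 lines: fqf her afdgm vctde vkwpj ndd kqt okhy qtonh dobpb urvnq ixe ofkw
Hunk 2: at line 9 remove [dobpb,urvnq] add [jfyw,qqb] -> 13 lines: fqf her afdgm vctde vkwpj ndd kqt okhy qtonh jfyw qqb ixe ofkw
Hunk 3: at line 1 remove [afdgm,vctde] add [xqau] -> 12 lines: fqf her xqau vkwpj ndd kqt okhy qtonh jfyw qqb ixe ofkw
Hunk 4: at line 9 remove [qqb] add [qfme,srwb] -> 13 lines: fqf her xqau vkwpj ndd kqt okhy qtonh jfyw qfme srwb ixe ofkw
Hunk 5: at line 2 remove [xqau] add [uidy,hqatt] -> 14 lines: fqf her uidy hqatt vkwpj ndd kqt okhy qtonh jfyw qfme srwb ixe ofkw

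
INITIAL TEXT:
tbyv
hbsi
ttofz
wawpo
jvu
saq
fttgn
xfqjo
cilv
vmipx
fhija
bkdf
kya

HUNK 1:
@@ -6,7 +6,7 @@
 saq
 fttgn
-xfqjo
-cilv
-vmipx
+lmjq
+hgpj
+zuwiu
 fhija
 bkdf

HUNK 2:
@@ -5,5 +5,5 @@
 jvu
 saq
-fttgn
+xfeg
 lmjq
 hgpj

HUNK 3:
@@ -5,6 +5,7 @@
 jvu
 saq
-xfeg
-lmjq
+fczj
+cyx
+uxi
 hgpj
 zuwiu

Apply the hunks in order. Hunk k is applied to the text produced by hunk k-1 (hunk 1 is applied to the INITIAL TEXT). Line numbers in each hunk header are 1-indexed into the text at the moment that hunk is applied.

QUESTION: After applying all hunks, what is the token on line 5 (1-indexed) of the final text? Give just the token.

Answer: jvu

Derivation:
Hunk 1: at line 6 remove [xfqjo,cilv,vmipx] add [lmjq,hgpj,zuwiu] -> 13 lines: tbyv hbsi ttofz wawpo jvu saq fttgn lmjq hgpj zuwiu fhija bkdf kya
Hunk 2: at line 5 remove [fttgn] add [xfeg] -> 13 lines: tbyv hbsi ttofz wawpo jvu saq xfeg lmjq hgpj zuwiu fhija bkdf kya
Hunk 3: at line 5 remove [xfeg,lmjq] add [fczj,cyx,uxi] -> 14 lines: tbyv hbsi ttofz wawpo jvu saq fczj cyx uxi hgpj zuwiu fhija bkdf kya
Final line 5: jvu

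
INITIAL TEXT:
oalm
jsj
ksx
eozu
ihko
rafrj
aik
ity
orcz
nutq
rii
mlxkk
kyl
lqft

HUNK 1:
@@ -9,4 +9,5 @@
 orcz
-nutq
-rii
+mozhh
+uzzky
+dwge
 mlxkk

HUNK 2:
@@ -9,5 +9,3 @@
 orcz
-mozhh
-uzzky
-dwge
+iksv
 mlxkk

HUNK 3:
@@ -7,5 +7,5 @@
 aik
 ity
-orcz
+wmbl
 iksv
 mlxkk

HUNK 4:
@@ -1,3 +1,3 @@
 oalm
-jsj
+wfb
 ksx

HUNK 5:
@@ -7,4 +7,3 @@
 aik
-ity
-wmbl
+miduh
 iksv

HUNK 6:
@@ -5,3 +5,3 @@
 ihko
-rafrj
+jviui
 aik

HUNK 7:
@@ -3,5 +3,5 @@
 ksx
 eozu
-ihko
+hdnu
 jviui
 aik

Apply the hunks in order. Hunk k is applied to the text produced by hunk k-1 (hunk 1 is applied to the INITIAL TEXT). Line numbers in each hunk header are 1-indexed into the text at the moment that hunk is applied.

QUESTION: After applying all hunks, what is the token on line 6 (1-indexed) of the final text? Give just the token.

Hunk 1: at line 9 remove [nutq,rii] add [mozhh,uzzky,dwge] -> 15 lines: oalm jsj ksx eozu ihko rafrj aik ity orcz mozhh uzzky dwge mlxkk kyl lqft
Hunk 2: at line 9 remove [mozhh,uzzky,dwge] add [iksv] -> 13 lines: oalm jsj ksx eozu ihko rafrj aik ity orcz iksv mlxkk kyl lqft
Hunk 3: at line 7 remove [orcz] add [wmbl] -> 13 lines: oalm jsj ksx eozu ihko rafrj aik ity wmbl iksv mlxkk kyl lqft
Hunk 4: at line 1 remove [jsj] add [wfb] -> 13 lines: oalm wfb ksx eozu ihko rafrj aik ity wmbl iksv mlxkk kyl lqft
Hunk 5: at line 7 remove [ity,wmbl] add [miduh] -> 12 lines: oalm wfb ksx eozu ihko rafrj aik miduh iksv mlxkk kyl lqft
Hunk 6: at line 5 remove [rafrj] add [jviui] -> 12 lines: oalm wfb ksx eozu ihko jviui aik miduh iksv mlxkk kyl lqft
Hunk 7: at line 3 remove [ihko] add [hdnu] -> 12 lines: oalm wfb ksx eozu hdnu jviui aik miduh iksv mlxkk kyl lqft
Final line 6: jviui

Answer: jviui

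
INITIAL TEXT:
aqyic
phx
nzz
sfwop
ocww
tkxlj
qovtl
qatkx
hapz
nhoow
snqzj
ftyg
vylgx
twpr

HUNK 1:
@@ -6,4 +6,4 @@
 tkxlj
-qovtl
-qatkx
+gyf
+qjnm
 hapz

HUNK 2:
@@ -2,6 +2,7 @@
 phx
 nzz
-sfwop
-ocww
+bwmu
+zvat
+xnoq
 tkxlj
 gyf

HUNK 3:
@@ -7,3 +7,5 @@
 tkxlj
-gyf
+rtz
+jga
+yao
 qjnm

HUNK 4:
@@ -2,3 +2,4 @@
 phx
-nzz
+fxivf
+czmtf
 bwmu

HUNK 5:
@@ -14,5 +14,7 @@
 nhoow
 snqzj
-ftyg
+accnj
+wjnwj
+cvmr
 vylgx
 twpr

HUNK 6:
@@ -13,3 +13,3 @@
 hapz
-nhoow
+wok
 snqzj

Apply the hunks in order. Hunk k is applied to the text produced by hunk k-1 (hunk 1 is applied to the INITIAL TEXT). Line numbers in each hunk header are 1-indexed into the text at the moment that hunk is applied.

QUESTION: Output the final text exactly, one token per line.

Answer: aqyic
phx
fxivf
czmtf
bwmu
zvat
xnoq
tkxlj
rtz
jga
yao
qjnm
hapz
wok
snqzj
accnj
wjnwj
cvmr
vylgx
twpr

Derivation:
Hunk 1: at line 6 remove [qovtl,qatkx] add [gyf,qjnm] -> 14 lines: aqyic phx nzz sfwop ocww tkxlj gyf qjnm hapz nhoow snqzj ftyg vylgx twpr
Hunk 2: at line 2 remove [sfwop,ocww] add [bwmu,zvat,xnoq] -> 15 lines: aqyic phx nzz bwmu zvat xnoq tkxlj gyf qjnm hapz nhoow snqzj ftyg vylgx twpr
Hunk 3: at line 7 remove [gyf] add [rtz,jga,yao] -> 17 lines: aqyic phx nzz bwmu zvat xnoq tkxlj rtz jga yao qjnm hapz nhoow snqzj ftyg vylgx twpr
Hunk 4: at line 2 remove [nzz] add [fxivf,czmtf] -> 18 lines: aqyic phx fxivf czmtf bwmu zvat xnoq tkxlj rtz jga yao qjnm hapz nhoow snqzj ftyg vylgx twpr
Hunk 5: at line 14 remove [ftyg] add [accnj,wjnwj,cvmr] -> 20 lines: aqyic phx fxivf czmtf bwmu zvat xnoq tkxlj rtz jga yao qjnm hapz nhoow snqzj accnj wjnwj cvmr vylgx twpr
Hunk 6: at line 13 remove [nhoow] add [wok] -> 20 lines: aqyic phx fxivf czmtf bwmu zvat xnoq tkxlj rtz jga yao qjnm hapz wok snqzj accnj wjnwj cvmr vylgx twpr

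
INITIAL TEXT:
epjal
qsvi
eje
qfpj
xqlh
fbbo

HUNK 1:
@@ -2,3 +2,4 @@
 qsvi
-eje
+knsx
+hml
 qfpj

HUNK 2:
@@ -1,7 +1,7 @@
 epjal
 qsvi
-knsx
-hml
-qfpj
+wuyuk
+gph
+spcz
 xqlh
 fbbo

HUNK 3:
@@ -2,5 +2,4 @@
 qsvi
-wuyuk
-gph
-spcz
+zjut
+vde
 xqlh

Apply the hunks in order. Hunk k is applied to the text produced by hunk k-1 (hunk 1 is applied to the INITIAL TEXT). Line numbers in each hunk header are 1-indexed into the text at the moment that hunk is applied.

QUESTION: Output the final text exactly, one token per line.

Answer: epjal
qsvi
zjut
vde
xqlh
fbbo

Derivation:
Hunk 1: at line 2 remove [eje] add [knsx,hml] -> 7 lines: epjal qsvi knsx hml qfpj xqlh fbbo
Hunk 2: at line 1 remove [knsx,hml,qfpj] add [wuyuk,gph,spcz] -> 7 lines: epjal qsvi wuyuk gph spcz xqlh fbbo
Hunk 3: at line 2 remove [wuyuk,gph,spcz] add [zjut,vde] -> 6 lines: epjal qsvi zjut vde xqlh fbbo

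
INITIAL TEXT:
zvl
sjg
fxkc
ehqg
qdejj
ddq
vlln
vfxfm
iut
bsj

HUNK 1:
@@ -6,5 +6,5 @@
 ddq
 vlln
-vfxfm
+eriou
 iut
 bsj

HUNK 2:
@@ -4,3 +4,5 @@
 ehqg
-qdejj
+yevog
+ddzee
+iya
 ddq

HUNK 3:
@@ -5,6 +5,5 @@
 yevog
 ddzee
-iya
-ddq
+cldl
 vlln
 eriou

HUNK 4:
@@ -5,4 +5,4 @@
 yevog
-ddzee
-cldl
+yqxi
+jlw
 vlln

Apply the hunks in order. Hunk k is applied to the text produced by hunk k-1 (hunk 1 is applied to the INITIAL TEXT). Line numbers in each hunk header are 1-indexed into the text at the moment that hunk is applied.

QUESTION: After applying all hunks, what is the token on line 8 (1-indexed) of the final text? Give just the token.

Answer: vlln

Derivation:
Hunk 1: at line 6 remove [vfxfm] add [eriou] -> 10 lines: zvl sjg fxkc ehqg qdejj ddq vlln eriou iut bsj
Hunk 2: at line 4 remove [qdejj] add [yevog,ddzee,iya] -> 12 lines: zvl sjg fxkc ehqg yevog ddzee iya ddq vlln eriou iut bsj
Hunk 3: at line 5 remove [iya,ddq] add [cldl] -> 11 lines: zvl sjg fxkc ehqg yevog ddzee cldl vlln eriou iut bsj
Hunk 4: at line 5 remove [ddzee,cldl] add [yqxi,jlw] -> 11 lines: zvl sjg fxkc ehqg yevog yqxi jlw vlln eriou iut bsj
Final line 8: vlln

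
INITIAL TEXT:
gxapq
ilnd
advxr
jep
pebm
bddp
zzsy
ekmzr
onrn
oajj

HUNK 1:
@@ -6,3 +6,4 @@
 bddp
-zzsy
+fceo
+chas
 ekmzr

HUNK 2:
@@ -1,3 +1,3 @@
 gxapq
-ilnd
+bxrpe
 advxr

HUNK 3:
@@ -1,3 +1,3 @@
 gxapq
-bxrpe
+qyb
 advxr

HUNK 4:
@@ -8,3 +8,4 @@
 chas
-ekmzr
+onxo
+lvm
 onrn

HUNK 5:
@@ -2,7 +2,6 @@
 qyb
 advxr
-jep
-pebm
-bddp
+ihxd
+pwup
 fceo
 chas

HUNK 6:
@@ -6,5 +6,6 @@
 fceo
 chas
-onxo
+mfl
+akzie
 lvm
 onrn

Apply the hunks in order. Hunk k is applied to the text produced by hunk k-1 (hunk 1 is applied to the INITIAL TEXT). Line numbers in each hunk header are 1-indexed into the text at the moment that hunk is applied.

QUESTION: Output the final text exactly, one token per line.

Answer: gxapq
qyb
advxr
ihxd
pwup
fceo
chas
mfl
akzie
lvm
onrn
oajj

Derivation:
Hunk 1: at line 6 remove [zzsy] add [fceo,chas] -> 11 lines: gxapq ilnd advxr jep pebm bddp fceo chas ekmzr onrn oajj
Hunk 2: at line 1 remove [ilnd] add [bxrpe] -> 11 lines: gxapq bxrpe advxr jep pebm bddp fceo chas ekmzr onrn oajj
Hunk 3: at line 1 remove [bxrpe] add [qyb] -> 11 lines: gxapq qyb advxr jep pebm bddp fceo chas ekmzr onrn oajj
Hunk 4: at line 8 remove [ekmzr] add [onxo,lvm] -> 12 lines: gxapq qyb advxr jep pebm bddp fceo chas onxo lvm onrn oajj
Hunk 5: at line 2 remove [jep,pebm,bddp] add [ihxd,pwup] -> 11 lines: gxapq qyb advxr ihxd pwup fceo chas onxo lvm onrn oajj
Hunk 6: at line 6 remove [onxo] add [mfl,akzie] -> 12 lines: gxapq qyb advxr ihxd pwup fceo chas mfl akzie lvm onrn oajj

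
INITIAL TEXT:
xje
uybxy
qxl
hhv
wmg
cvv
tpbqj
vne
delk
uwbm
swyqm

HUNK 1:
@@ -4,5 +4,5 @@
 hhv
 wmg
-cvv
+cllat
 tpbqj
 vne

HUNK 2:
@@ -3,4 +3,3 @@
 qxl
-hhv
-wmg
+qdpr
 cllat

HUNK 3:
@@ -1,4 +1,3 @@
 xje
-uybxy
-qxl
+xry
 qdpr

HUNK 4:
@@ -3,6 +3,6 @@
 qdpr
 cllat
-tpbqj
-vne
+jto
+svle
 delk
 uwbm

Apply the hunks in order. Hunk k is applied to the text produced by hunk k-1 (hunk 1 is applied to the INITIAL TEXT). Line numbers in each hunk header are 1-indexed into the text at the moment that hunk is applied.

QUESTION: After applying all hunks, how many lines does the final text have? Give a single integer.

Answer: 9

Derivation:
Hunk 1: at line 4 remove [cvv] add [cllat] -> 11 lines: xje uybxy qxl hhv wmg cllat tpbqj vne delk uwbm swyqm
Hunk 2: at line 3 remove [hhv,wmg] add [qdpr] -> 10 lines: xje uybxy qxl qdpr cllat tpbqj vne delk uwbm swyqm
Hunk 3: at line 1 remove [uybxy,qxl] add [xry] -> 9 lines: xje xry qdpr cllat tpbqj vne delk uwbm swyqm
Hunk 4: at line 3 remove [tpbqj,vne] add [jto,svle] -> 9 lines: xje xry qdpr cllat jto svle delk uwbm swyqm
Final line count: 9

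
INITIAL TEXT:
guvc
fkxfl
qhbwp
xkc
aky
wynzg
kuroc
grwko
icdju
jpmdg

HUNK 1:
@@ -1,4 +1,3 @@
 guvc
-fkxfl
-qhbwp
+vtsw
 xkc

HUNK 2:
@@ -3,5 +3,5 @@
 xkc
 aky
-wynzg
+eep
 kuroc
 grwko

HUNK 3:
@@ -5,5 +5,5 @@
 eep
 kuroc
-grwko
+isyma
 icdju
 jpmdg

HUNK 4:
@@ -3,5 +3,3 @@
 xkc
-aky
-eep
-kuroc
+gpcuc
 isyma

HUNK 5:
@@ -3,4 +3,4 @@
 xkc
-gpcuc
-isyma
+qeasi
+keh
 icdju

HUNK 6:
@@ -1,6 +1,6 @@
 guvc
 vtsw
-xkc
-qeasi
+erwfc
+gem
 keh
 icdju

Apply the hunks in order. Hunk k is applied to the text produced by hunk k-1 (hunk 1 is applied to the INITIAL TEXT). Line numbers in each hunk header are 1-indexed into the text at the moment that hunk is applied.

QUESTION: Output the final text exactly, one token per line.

Hunk 1: at line 1 remove [fkxfl,qhbwp] add [vtsw] -> 9 lines: guvc vtsw xkc aky wynzg kuroc grwko icdju jpmdg
Hunk 2: at line 3 remove [wynzg] add [eep] -> 9 lines: guvc vtsw xkc aky eep kuroc grwko icdju jpmdg
Hunk 3: at line 5 remove [grwko] add [isyma] -> 9 lines: guvc vtsw xkc aky eep kuroc isyma icdju jpmdg
Hunk 4: at line 3 remove [aky,eep,kuroc] add [gpcuc] -> 7 lines: guvc vtsw xkc gpcuc isyma icdju jpmdg
Hunk 5: at line 3 remove [gpcuc,isyma] add [qeasi,keh] -> 7 lines: guvc vtsw xkc qeasi keh icdju jpmdg
Hunk 6: at line 1 remove [xkc,qeasi] add [erwfc,gem] -> 7 lines: guvc vtsw erwfc gem keh icdju jpmdg

Answer: guvc
vtsw
erwfc
gem
keh
icdju
jpmdg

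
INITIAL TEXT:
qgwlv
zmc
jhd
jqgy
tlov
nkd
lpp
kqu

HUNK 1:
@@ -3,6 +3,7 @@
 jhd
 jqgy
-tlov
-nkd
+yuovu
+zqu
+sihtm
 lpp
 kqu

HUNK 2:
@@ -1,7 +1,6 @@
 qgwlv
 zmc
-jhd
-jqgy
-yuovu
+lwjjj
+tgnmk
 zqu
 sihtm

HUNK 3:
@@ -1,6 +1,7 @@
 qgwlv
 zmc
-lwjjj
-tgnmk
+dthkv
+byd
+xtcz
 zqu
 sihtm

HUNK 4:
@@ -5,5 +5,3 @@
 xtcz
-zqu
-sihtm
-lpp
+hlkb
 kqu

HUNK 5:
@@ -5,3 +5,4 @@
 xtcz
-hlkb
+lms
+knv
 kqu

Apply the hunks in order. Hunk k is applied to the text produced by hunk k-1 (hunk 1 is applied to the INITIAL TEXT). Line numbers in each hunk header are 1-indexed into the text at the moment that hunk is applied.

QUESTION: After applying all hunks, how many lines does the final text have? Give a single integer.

Hunk 1: at line 3 remove [tlov,nkd] add [yuovu,zqu,sihtm] -> 9 lines: qgwlv zmc jhd jqgy yuovu zqu sihtm lpp kqu
Hunk 2: at line 1 remove [jhd,jqgy,yuovu] add [lwjjj,tgnmk] -> 8 lines: qgwlv zmc lwjjj tgnmk zqu sihtm lpp kqu
Hunk 3: at line 1 remove [lwjjj,tgnmk] add [dthkv,byd,xtcz] -> 9 lines: qgwlv zmc dthkv byd xtcz zqu sihtm lpp kqu
Hunk 4: at line 5 remove [zqu,sihtm,lpp] add [hlkb] -> 7 lines: qgwlv zmc dthkv byd xtcz hlkb kqu
Hunk 5: at line 5 remove [hlkb] add [lms,knv] -> 8 lines: qgwlv zmc dthkv byd xtcz lms knv kqu
Final line count: 8

Answer: 8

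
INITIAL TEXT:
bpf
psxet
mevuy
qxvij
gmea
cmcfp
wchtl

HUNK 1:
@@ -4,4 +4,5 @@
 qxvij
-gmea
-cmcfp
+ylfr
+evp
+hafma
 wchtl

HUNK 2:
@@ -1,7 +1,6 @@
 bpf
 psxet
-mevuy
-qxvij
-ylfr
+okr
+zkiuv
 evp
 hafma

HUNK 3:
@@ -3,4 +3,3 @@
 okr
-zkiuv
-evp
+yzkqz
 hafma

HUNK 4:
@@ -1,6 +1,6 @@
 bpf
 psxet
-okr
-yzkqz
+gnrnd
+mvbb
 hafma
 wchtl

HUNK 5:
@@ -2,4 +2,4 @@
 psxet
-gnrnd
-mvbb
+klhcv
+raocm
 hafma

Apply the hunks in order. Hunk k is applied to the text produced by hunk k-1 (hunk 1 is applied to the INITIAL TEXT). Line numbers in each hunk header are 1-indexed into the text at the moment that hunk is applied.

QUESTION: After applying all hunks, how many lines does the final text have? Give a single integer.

Answer: 6

Derivation:
Hunk 1: at line 4 remove [gmea,cmcfp] add [ylfr,evp,hafma] -> 8 lines: bpf psxet mevuy qxvij ylfr evp hafma wchtl
Hunk 2: at line 1 remove [mevuy,qxvij,ylfr] add [okr,zkiuv] -> 7 lines: bpf psxet okr zkiuv evp hafma wchtl
Hunk 3: at line 3 remove [zkiuv,evp] add [yzkqz] -> 6 lines: bpf psxet okr yzkqz hafma wchtl
Hunk 4: at line 1 remove [okr,yzkqz] add [gnrnd,mvbb] -> 6 lines: bpf psxet gnrnd mvbb hafma wchtl
Hunk 5: at line 2 remove [gnrnd,mvbb] add [klhcv,raocm] -> 6 lines: bpf psxet klhcv raocm hafma wchtl
Final line count: 6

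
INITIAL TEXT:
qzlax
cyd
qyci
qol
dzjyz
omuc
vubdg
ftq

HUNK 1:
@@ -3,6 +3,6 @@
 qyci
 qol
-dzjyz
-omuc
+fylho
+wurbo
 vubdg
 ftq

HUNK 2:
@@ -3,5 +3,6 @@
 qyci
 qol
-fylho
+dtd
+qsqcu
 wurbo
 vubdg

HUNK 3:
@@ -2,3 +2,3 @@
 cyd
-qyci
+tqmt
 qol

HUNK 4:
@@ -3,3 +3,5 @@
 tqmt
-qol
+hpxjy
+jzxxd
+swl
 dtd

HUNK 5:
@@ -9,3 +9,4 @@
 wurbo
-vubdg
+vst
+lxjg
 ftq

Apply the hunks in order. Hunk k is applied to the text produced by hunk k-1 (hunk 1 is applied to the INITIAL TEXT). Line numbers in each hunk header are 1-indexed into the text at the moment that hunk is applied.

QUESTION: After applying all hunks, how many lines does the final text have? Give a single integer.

Answer: 12

Derivation:
Hunk 1: at line 3 remove [dzjyz,omuc] add [fylho,wurbo] -> 8 lines: qzlax cyd qyci qol fylho wurbo vubdg ftq
Hunk 2: at line 3 remove [fylho] add [dtd,qsqcu] -> 9 lines: qzlax cyd qyci qol dtd qsqcu wurbo vubdg ftq
Hunk 3: at line 2 remove [qyci] add [tqmt] -> 9 lines: qzlax cyd tqmt qol dtd qsqcu wurbo vubdg ftq
Hunk 4: at line 3 remove [qol] add [hpxjy,jzxxd,swl] -> 11 lines: qzlax cyd tqmt hpxjy jzxxd swl dtd qsqcu wurbo vubdg ftq
Hunk 5: at line 9 remove [vubdg] add [vst,lxjg] -> 12 lines: qzlax cyd tqmt hpxjy jzxxd swl dtd qsqcu wurbo vst lxjg ftq
Final line count: 12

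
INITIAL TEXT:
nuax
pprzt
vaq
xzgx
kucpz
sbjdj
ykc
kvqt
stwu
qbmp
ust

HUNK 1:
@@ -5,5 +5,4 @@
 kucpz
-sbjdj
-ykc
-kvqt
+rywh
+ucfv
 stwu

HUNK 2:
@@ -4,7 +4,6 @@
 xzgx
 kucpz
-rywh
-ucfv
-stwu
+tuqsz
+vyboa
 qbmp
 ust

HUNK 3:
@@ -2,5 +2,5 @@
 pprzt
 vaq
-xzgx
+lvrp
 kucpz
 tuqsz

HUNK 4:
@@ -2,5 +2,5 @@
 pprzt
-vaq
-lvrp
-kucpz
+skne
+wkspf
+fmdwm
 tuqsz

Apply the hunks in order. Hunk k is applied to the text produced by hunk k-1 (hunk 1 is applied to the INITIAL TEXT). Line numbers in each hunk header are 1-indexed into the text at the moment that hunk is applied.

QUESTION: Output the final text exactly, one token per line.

Hunk 1: at line 5 remove [sbjdj,ykc,kvqt] add [rywh,ucfv] -> 10 lines: nuax pprzt vaq xzgx kucpz rywh ucfv stwu qbmp ust
Hunk 2: at line 4 remove [rywh,ucfv,stwu] add [tuqsz,vyboa] -> 9 lines: nuax pprzt vaq xzgx kucpz tuqsz vyboa qbmp ust
Hunk 3: at line 2 remove [xzgx] add [lvrp] -> 9 lines: nuax pprzt vaq lvrp kucpz tuqsz vyboa qbmp ust
Hunk 4: at line 2 remove [vaq,lvrp,kucpz] add [skne,wkspf,fmdwm] -> 9 lines: nuax pprzt skne wkspf fmdwm tuqsz vyboa qbmp ust

Answer: nuax
pprzt
skne
wkspf
fmdwm
tuqsz
vyboa
qbmp
ust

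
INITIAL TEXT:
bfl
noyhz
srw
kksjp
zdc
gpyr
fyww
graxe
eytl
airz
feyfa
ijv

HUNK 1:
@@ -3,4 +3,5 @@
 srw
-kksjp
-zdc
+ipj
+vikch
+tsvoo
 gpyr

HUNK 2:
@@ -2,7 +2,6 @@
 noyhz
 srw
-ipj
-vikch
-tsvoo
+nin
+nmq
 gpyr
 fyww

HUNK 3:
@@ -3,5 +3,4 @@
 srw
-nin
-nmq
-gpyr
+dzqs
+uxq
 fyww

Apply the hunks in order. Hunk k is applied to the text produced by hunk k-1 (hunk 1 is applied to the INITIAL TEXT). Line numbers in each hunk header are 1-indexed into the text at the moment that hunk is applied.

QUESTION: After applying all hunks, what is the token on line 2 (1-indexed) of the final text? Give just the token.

Hunk 1: at line 3 remove [kksjp,zdc] add [ipj,vikch,tsvoo] -> 13 lines: bfl noyhz srw ipj vikch tsvoo gpyr fyww graxe eytl airz feyfa ijv
Hunk 2: at line 2 remove [ipj,vikch,tsvoo] add [nin,nmq] -> 12 lines: bfl noyhz srw nin nmq gpyr fyww graxe eytl airz feyfa ijv
Hunk 3: at line 3 remove [nin,nmq,gpyr] add [dzqs,uxq] -> 11 lines: bfl noyhz srw dzqs uxq fyww graxe eytl airz feyfa ijv
Final line 2: noyhz

Answer: noyhz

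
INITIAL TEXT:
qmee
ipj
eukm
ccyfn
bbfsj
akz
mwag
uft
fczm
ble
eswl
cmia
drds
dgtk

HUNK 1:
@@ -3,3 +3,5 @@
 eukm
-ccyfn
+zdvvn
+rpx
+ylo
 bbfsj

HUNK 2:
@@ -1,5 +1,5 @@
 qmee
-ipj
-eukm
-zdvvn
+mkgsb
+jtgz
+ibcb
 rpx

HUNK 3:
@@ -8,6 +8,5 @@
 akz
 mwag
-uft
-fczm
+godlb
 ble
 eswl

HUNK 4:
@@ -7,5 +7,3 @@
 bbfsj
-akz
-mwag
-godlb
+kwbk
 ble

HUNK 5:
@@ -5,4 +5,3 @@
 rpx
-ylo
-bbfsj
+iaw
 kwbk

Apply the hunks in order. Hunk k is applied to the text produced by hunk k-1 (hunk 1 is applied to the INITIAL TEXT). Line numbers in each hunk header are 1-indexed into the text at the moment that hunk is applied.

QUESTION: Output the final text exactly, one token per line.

Hunk 1: at line 3 remove [ccyfn] add [zdvvn,rpx,ylo] -> 16 lines: qmee ipj eukm zdvvn rpx ylo bbfsj akz mwag uft fczm ble eswl cmia drds dgtk
Hunk 2: at line 1 remove [ipj,eukm,zdvvn] add [mkgsb,jtgz,ibcb] -> 16 lines: qmee mkgsb jtgz ibcb rpx ylo bbfsj akz mwag uft fczm ble eswl cmia drds dgtk
Hunk 3: at line 8 remove [uft,fczm] add [godlb] -> 15 lines: qmee mkgsb jtgz ibcb rpx ylo bbfsj akz mwag godlb ble eswl cmia drds dgtk
Hunk 4: at line 7 remove [akz,mwag,godlb] add [kwbk] -> 13 lines: qmee mkgsb jtgz ibcb rpx ylo bbfsj kwbk ble eswl cmia drds dgtk
Hunk 5: at line 5 remove [ylo,bbfsj] add [iaw] -> 12 lines: qmee mkgsb jtgz ibcb rpx iaw kwbk ble eswl cmia drds dgtk

Answer: qmee
mkgsb
jtgz
ibcb
rpx
iaw
kwbk
ble
eswl
cmia
drds
dgtk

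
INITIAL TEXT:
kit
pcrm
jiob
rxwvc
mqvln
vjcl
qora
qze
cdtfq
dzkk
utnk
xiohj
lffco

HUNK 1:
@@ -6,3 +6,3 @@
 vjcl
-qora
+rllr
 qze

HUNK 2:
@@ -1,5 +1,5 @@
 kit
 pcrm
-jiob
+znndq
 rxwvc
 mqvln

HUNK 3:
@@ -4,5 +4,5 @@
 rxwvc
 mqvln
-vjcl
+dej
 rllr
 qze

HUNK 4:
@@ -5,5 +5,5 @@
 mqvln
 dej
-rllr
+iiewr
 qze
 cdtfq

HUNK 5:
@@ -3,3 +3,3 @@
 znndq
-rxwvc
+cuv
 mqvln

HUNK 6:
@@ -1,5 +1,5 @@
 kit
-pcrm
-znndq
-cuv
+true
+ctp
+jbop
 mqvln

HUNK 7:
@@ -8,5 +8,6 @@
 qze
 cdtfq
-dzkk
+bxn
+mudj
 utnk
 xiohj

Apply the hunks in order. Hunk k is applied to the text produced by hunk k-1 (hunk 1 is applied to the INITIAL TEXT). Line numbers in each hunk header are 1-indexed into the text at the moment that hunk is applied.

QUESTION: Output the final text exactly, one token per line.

Answer: kit
true
ctp
jbop
mqvln
dej
iiewr
qze
cdtfq
bxn
mudj
utnk
xiohj
lffco

Derivation:
Hunk 1: at line 6 remove [qora] add [rllr] -> 13 lines: kit pcrm jiob rxwvc mqvln vjcl rllr qze cdtfq dzkk utnk xiohj lffco
Hunk 2: at line 1 remove [jiob] add [znndq] -> 13 lines: kit pcrm znndq rxwvc mqvln vjcl rllr qze cdtfq dzkk utnk xiohj lffco
Hunk 3: at line 4 remove [vjcl] add [dej] -> 13 lines: kit pcrm znndq rxwvc mqvln dej rllr qze cdtfq dzkk utnk xiohj lffco
Hunk 4: at line 5 remove [rllr] add [iiewr] -> 13 lines: kit pcrm znndq rxwvc mqvln dej iiewr qze cdtfq dzkk utnk xiohj lffco
Hunk 5: at line 3 remove [rxwvc] add [cuv] -> 13 lines: kit pcrm znndq cuv mqvln dej iiewr qze cdtfq dzkk utnk xiohj lffco
Hunk 6: at line 1 remove [pcrm,znndq,cuv] add [true,ctp,jbop] -> 13 lines: kit true ctp jbop mqvln dej iiewr qze cdtfq dzkk utnk xiohj lffco
Hunk 7: at line 8 remove [dzkk] add [bxn,mudj] -> 14 lines: kit true ctp jbop mqvln dej iiewr qze cdtfq bxn mudj utnk xiohj lffco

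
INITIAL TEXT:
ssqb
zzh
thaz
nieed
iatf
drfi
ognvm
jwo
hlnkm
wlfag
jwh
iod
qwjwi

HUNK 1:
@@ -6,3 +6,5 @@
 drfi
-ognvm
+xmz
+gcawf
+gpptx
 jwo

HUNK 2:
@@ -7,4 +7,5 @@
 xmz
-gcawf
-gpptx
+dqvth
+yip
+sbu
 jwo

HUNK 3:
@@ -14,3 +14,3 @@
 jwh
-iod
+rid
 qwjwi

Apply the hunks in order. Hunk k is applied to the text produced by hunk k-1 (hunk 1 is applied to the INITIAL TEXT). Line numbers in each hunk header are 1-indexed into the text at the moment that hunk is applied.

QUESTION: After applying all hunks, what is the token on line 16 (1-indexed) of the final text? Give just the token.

Answer: qwjwi

Derivation:
Hunk 1: at line 6 remove [ognvm] add [xmz,gcawf,gpptx] -> 15 lines: ssqb zzh thaz nieed iatf drfi xmz gcawf gpptx jwo hlnkm wlfag jwh iod qwjwi
Hunk 2: at line 7 remove [gcawf,gpptx] add [dqvth,yip,sbu] -> 16 lines: ssqb zzh thaz nieed iatf drfi xmz dqvth yip sbu jwo hlnkm wlfag jwh iod qwjwi
Hunk 3: at line 14 remove [iod] add [rid] -> 16 lines: ssqb zzh thaz nieed iatf drfi xmz dqvth yip sbu jwo hlnkm wlfag jwh rid qwjwi
Final line 16: qwjwi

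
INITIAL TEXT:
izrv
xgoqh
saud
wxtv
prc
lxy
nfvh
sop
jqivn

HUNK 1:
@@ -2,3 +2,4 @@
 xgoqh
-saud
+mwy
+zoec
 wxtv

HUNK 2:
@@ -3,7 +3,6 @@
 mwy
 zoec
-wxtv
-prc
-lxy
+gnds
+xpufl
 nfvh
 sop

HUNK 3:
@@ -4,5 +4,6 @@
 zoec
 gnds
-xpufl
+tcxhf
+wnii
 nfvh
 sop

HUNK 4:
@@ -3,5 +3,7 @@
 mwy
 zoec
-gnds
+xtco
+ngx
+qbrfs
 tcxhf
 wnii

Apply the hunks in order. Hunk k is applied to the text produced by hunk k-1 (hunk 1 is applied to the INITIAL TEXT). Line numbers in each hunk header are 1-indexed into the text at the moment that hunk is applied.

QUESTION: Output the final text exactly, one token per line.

Answer: izrv
xgoqh
mwy
zoec
xtco
ngx
qbrfs
tcxhf
wnii
nfvh
sop
jqivn

Derivation:
Hunk 1: at line 2 remove [saud] add [mwy,zoec] -> 10 lines: izrv xgoqh mwy zoec wxtv prc lxy nfvh sop jqivn
Hunk 2: at line 3 remove [wxtv,prc,lxy] add [gnds,xpufl] -> 9 lines: izrv xgoqh mwy zoec gnds xpufl nfvh sop jqivn
Hunk 3: at line 4 remove [xpufl] add [tcxhf,wnii] -> 10 lines: izrv xgoqh mwy zoec gnds tcxhf wnii nfvh sop jqivn
Hunk 4: at line 3 remove [gnds] add [xtco,ngx,qbrfs] -> 12 lines: izrv xgoqh mwy zoec xtco ngx qbrfs tcxhf wnii nfvh sop jqivn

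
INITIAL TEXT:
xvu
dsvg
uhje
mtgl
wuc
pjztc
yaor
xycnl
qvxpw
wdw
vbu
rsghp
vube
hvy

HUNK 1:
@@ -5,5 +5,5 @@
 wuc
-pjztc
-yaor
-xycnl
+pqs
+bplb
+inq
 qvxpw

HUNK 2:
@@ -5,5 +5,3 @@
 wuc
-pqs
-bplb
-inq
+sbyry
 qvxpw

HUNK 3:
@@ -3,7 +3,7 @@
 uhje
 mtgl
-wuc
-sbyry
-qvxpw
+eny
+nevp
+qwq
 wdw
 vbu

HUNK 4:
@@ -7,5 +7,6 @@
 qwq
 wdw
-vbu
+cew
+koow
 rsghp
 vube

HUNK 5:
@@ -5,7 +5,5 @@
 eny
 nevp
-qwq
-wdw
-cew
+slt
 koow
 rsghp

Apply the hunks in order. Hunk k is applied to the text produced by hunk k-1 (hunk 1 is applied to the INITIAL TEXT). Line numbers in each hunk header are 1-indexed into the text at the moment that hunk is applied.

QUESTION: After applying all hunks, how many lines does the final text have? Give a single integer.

Hunk 1: at line 5 remove [pjztc,yaor,xycnl] add [pqs,bplb,inq] -> 14 lines: xvu dsvg uhje mtgl wuc pqs bplb inq qvxpw wdw vbu rsghp vube hvy
Hunk 2: at line 5 remove [pqs,bplb,inq] add [sbyry] -> 12 lines: xvu dsvg uhje mtgl wuc sbyry qvxpw wdw vbu rsghp vube hvy
Hunk 3: at line 3 remove [wuc,sbyry,qvxpw] add [eny,nevp,qwq] -> 12 lines: xvu dsvg uhje mtgl eny nevp qwq wdw vbu rsghp vube hvy
Hunk 4: at line 7 remove [vbu] add [cew,koow] -> 13 lines: xvu dsvg uhje mtgl eny nevp qwq wdw cew koow rsghp vube hvy
Hunk 5: at line 5 remove [qwq,wdw,cew] add [slt] -> 11 lines: xvu dsvg uhje mtgl eny nevp slt koow rsghp vube hvy
Final line count: 11

Answer: 11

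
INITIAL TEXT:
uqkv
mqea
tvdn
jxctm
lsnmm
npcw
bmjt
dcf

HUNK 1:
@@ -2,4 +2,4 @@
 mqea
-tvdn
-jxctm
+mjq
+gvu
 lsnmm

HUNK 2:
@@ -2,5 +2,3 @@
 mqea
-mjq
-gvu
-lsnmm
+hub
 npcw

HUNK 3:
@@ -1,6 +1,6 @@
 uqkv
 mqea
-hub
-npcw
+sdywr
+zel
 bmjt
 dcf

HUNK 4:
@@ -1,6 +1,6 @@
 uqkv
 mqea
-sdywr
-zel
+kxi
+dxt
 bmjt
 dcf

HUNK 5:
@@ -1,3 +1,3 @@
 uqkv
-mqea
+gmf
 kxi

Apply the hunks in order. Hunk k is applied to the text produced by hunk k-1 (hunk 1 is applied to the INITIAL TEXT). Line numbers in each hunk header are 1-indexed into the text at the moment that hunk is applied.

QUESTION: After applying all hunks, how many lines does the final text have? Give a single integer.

Hunk 1: at line 2 remove [tvdn,jxctm] add [mjq,gvu] -> 8 lines: uqkv mqea mjq gvu lsnmm npcw bmjt dcf
Hunk 2: at line 2 remove [mjq,gvu,lsnmm] add [hub] -> 6 lines: uqkv mqea hub npcw bmjt dcf
Hunk 3: at line 1 remove [hub,npcw] add [sdywr,zel] -> 6 lines: uqkv mqea sdywr zel bmjt dcf
Hunk 4: at line 1 remove [sdywr,zel] add [kxi,dxt] -> 6 lines: uqkv mqea kxi dxt bmjt dcf
Hunk 5: at line 1 remove [mqea] add [gmf] -> 6 lines: uqkv gmf kxi dxt bmjt dcf
Final line count: 6

Answer: 6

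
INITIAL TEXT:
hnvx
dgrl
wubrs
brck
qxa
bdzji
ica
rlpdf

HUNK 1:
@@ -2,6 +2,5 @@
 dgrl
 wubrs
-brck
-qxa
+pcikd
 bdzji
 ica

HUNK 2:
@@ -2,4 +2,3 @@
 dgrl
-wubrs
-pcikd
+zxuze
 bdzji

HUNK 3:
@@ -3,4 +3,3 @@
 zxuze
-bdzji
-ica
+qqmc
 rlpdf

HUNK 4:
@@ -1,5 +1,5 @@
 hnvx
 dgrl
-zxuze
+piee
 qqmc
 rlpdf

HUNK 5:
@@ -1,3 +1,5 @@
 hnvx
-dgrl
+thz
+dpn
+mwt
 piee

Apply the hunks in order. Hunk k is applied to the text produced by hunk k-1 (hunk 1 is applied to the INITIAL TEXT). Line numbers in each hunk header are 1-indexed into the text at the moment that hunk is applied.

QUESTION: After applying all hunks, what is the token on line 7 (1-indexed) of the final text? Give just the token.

Hunk 1: at line 2 remove [brck,qxa] add [pcikd] -> 7 lines: hnvx dgrl wubrs pcikd bdzji ica rlpdf
Hunk 2: at line 2 remove [wubrs,pcikd] add [zxuze] -> 6 lines: hnvx dgrl zxuze bdzji ica rlpdf
Hunk 3: at line 3 remove [bdzji,ica] add [qqmc] -> 5 lines: hnvx dgrl zxuze qqmc rlpdf
Hunk 4: at line 1 remove [zxuze] add [piee] -> 5 lines: hnvx dgrl piee qqmc rlpdf
Hunk 5: at line 1 remove [dgrl] add [thz,dpn,mwt] -> 7 lines: hnvx thz dpn mwt piee qqmc rlpdf
Final line 7: rlpdf

Answer: rlpdf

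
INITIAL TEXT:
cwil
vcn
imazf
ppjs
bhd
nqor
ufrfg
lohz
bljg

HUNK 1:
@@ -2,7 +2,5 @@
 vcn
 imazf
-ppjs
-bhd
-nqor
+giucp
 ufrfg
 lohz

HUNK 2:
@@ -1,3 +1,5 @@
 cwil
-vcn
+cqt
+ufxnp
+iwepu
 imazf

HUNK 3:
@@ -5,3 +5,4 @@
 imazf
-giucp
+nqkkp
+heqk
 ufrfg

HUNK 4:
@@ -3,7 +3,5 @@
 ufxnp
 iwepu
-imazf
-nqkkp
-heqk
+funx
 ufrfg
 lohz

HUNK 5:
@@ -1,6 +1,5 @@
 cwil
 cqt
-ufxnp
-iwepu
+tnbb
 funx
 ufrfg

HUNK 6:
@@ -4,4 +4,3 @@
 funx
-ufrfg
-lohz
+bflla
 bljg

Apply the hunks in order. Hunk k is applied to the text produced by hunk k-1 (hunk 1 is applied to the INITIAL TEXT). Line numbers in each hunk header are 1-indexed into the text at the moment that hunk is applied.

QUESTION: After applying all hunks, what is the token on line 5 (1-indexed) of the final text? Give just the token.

Hunk 1: at line 2 remove [ppjs,bhd,nqor] add [giucp] -> 7 lines: cwil vcn imazf giucp ufrfg lohz bljg
Hunk 2: at line 1 remove [vcn] add [cqt,ufxnp,iwepu] -> 9 lines: cwil cqt ufxnp iwepu imazf giucp ufrfg lohz bljg
Hunk 3: at line 5 remove [giucp] add [nqkkp,heqk] -> 10 lines: cwil cqt ufxnp iwepu imazf nqkkp heqk ufrfg lohz bljg
Hunk 4: at line 3 remove [imazf,nqkkp,heqk] add [funx] -> 8 lines: cwil cqt ufxnp iwepu funx ufrfg lohz bljg
Hunk 5: at line 1 remove [ufxnp,iwepu] add [tnbb] -> 7 lines: cwil cqt tnbb funx ufrfg lohz bljg
Hunk 6: at line 4 remove [ufrfg,lohz] add [bflla] -> 6 lines: cwil cqt tnbb funx bflla bljg
Final line 5: bflla

Answer: bflla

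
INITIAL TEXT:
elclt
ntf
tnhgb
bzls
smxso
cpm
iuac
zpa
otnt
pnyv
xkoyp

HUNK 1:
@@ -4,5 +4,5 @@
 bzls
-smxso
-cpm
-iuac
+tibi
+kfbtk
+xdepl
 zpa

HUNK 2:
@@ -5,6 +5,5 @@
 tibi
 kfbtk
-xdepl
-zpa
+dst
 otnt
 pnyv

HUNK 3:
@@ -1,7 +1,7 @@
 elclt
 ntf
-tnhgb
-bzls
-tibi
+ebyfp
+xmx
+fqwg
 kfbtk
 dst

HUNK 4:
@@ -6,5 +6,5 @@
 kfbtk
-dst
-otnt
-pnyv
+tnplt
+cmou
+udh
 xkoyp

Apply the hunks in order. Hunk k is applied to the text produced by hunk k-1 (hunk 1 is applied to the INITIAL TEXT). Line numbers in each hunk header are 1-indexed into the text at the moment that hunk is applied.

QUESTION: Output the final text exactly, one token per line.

Hunk 1: at line 4 remove [smxso,cpm,iuac] add [tibi,kfbtk,xdepl] -> 11 lines: elclt ntf tnhgb bzls tibi kfbtk xdepl zpa otnt pnyv xkoyp
Hunk 2: at line 5 remove [xdepl,zpa] add [dst] -> 10 lines: elclt ntf tnhgb bzls tibi kfbtk dst otnt pnyv xkoyp
Hunk 3: at line 1 remove [tnhgb,bzls,tibi] add [ebyfp,xmx,fqwg] -> 10 lines: elclt ntf ebyfp xmx fqwg kfbtk dst otnt pnyv xkoyp
Hunk 4: at line 6 remove [dst,otnt,pnyv] add [tnplt,cmou,udh] -> 10 lines: elclt ntf ebyfp xmx fqwg kfbtk tnplt cmou udh xkoyp

Answer: elclt
ntf
ebyfp
xmx
fqwg
kfbtk
tnplt
cmou
udh
xkoyp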